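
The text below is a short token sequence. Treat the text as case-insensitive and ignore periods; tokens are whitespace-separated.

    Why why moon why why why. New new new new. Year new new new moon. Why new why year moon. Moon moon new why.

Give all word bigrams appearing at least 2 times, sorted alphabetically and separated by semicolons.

Bigram counts meeting the condition (at least 2 times):
  moon moon: 2
  moon why: 2
  new new: 5
  new why: 2
  why new: 2
  why why: 3

moon moon; moon why; new new; new why; why new; why why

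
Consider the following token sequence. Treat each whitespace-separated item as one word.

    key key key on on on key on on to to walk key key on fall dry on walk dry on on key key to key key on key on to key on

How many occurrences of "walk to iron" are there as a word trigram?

0

Scanning the 31 overlapping trigram windows for "walk to iron":
  (none found)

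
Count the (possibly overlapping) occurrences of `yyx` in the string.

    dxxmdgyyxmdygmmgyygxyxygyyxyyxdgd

Sliding a length-3 window over the 33 characters (31 positions):
  position 7–9: yyx
  position 25–27: yyx
  position 28–30: yyx

3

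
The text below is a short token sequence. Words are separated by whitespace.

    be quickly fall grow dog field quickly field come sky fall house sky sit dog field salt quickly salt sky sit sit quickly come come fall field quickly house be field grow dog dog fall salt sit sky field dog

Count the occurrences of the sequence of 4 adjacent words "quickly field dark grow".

0

Scanning the 37 overlapping 4-gram windows for "quickly field dark grow":
  (none found)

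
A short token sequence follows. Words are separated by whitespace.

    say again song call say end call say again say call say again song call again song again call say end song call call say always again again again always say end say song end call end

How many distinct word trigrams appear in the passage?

37 tokens → 35 trigram windows in total.
Repeated trigrams (each contributes count−1 duplicates):
  again song call: 2
  call say again: 2
  call say end: 2
  say again song: 2
4 duplicate windows → 35 − 4 = 31 distinct.

31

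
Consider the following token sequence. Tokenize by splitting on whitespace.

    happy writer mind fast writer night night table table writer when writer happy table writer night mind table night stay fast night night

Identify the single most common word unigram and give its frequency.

Unigram frequencies (highest first):
  night: 6
  writer: 5
  table: 4
  happy: 2
  mind: 2
  fast: 2
  … (2 more, each ≤ 1)

"night", 6 times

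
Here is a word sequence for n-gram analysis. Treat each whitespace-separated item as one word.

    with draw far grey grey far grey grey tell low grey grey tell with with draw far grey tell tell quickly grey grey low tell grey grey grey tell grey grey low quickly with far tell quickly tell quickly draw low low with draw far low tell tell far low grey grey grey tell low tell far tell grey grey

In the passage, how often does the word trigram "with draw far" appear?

3

Scanning the 58 overlapping trigram windows for "with draw far":
  position 1–3: with draw far
  position 15–17: with draw far
  position 43–45: with draw far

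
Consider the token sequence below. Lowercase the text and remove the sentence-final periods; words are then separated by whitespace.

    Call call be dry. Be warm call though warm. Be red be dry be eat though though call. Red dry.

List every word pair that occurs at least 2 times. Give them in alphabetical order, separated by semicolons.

be dry; dry be

Bigram counts meeting the condition (at least 2 times):
  be dry: 2
  dry be: 2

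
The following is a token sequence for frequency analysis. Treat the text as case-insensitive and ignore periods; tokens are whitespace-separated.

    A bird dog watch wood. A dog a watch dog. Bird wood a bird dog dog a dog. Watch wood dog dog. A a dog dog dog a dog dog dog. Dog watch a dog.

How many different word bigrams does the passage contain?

35 tokens → 34 bigram windows in total.
Repeated bigrams (each contributes count−1 duplicates):
  dog dog: 7
  a dog: 5
  dog a: 4
  dog watch: 3
  a bird: 2
  bird dog: 2
  watch wood: 2
  wood a: 2
19 duplicate windows → 34 − 19 = 15 distinct.

15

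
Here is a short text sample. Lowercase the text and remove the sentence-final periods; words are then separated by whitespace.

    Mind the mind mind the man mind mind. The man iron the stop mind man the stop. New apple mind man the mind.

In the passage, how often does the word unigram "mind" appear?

8

Scanning the 23 tokens for "mind":
  position 1: mind
  position 3: mind
  position 4: mind
  position 7: mind
  position 8: mind
  position 14: mind
  position 20: mind
  position 23: mind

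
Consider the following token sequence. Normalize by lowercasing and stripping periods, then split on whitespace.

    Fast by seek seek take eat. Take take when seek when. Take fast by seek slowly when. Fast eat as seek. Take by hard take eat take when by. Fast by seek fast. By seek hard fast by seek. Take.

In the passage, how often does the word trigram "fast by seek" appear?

5

Scanning the 38 overlapping trigram windows for "fast by seek":
  position 1–3: fast by seek
  position 13–15: fast by seek
  position 30–32: fast by seek
  position 33–35: fast by seek
  position 37–39: fast by seek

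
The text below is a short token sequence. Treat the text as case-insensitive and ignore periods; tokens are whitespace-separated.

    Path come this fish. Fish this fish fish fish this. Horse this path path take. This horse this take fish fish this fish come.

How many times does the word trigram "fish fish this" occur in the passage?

Scanning the 22 overlapping trigram windows for "fish fish this":
  position 4–6: fish fish this
  position 8–10: fish fish this
  position 20–22: fish fish this

3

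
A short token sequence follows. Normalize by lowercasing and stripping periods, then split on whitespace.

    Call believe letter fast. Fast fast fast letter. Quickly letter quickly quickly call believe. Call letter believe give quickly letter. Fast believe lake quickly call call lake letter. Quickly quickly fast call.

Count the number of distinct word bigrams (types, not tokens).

22

32 tokens → 31 bigram windows in total.
Repeated bigrams (each contributes count−1 duplicates):
  fast fast: 3
  letter quickly: 3
  call believe: 2
  letter fast: 2
  quickly call: 2
  quickly letter: 2
  quickly quickly: 2
9 duplicate windows → 31 − 9 = 22 distinct.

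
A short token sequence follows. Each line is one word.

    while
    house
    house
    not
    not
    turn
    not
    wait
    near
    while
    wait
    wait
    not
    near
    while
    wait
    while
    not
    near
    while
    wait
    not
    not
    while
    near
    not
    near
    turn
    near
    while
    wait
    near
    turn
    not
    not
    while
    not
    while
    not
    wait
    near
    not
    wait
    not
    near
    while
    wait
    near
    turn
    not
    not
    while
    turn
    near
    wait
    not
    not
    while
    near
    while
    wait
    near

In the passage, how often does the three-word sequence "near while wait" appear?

Scanning the 60 overlapping trigram windows for "near while wait":
  position 9–11: near while wait
  position 14–16: near while wait
  position 19–21: near while wait
  position 29–31: near while wait
  position 45–47: near while wait
  position 59–61: near while wait

6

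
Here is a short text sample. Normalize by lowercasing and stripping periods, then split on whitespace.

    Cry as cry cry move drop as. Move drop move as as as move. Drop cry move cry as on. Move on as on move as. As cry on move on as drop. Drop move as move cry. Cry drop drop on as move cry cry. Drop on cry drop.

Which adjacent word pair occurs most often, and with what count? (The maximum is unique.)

Bigram frequencies (highest first):
  as move: 4
  cry cry: 3
  move drop: 3
  move as: 3
  as as: 3
  move cry: 3
  … (16 more, each ≤ 3)

"as move", 4 times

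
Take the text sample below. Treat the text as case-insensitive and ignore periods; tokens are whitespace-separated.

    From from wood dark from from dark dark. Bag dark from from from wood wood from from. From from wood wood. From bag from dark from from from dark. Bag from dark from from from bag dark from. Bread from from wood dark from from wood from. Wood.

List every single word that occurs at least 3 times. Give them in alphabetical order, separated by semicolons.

Unigram counts meeting the condition (at least 3 times):
  bag: 4
  dark: 9
  from: 26
  wood: 8

bag; dark; from; wood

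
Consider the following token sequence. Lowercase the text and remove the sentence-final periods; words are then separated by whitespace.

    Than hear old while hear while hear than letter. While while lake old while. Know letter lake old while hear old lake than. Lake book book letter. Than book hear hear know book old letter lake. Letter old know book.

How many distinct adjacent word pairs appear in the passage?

40 tokens → 39 bigram windows in total.
Repeated bigrams (each contributes count−1 duplicates):
  old while: 3
  while hear: 3
  hear old: 2
  know book: 2
  lake old: 2
  letter lake: 2
8 duplicate windows → 39 − 8 = 31 distinct.

31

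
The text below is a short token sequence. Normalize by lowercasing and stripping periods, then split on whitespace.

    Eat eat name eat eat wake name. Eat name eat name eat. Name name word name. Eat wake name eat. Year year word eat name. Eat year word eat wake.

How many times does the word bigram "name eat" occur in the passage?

Scanning the 29 overlapping bigram windows for "name eat":
  position 3–4: name eat
  position 7–8: name eat
  position 9–10: name eat
  position 11–12: name eat
  position 16–17: name eat
  position 19–20: name eat
  position 25–26: name eat

7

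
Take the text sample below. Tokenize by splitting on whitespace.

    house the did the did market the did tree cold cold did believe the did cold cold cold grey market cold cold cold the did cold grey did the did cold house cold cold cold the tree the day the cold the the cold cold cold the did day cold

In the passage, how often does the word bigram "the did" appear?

Scanning the 49 overlapping bigram windows for "the did":
  position 2–3: the did
  position 4–5: the did
  position 7–8: the did
  position 14–15: the did
  position 24–25: the did
  position 29–30: the did
  position 47–48: the did

7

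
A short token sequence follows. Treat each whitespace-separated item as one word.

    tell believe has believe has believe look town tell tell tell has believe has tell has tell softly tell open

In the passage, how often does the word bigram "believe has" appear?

Scanning the 19 overlapping bigram windows for "believe has":
  position 2–3: believe has
  position 4–5: believe has
  position 13–14: believe has

3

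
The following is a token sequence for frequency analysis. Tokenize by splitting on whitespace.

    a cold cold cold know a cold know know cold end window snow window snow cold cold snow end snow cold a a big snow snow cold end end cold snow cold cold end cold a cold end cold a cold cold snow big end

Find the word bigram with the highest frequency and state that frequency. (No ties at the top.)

"cold cold", 5 times

Bigram frequencies (highest first):
  cold cold: 5
  a cold: 4
  cold end: 4
  snow cold: 4
  cold snow: 3
  cold a: 3
  … (17 more, each ≤ 3)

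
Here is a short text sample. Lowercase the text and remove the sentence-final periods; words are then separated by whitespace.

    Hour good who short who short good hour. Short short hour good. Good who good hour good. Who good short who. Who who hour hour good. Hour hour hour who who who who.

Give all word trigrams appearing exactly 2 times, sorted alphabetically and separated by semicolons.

Trigram counts meeting the condition (exactly 2 times):
  good who good: 2
  hour good who: 2

good who good; hour good who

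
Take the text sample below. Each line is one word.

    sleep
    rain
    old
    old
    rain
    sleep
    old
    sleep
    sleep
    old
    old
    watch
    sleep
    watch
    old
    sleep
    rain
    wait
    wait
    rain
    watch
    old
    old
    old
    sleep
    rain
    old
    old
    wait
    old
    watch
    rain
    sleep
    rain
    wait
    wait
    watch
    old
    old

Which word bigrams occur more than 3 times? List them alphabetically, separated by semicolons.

Bigram counts meeting the condition (more than 3 times):
  old old: 6
  sleep rain: 4

old old; sleep rain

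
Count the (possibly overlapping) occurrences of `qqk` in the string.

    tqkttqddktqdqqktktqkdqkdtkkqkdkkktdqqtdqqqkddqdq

Sliding a length-3 window over the 48 characters (46 positions):
  position 13–15: qqk
  position 41–43: qqk

2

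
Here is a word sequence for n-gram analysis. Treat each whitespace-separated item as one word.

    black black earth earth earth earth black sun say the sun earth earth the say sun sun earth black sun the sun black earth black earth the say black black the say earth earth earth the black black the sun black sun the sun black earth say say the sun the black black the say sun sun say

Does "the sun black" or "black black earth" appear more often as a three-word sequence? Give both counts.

"the sun black" (3 vs 1)

"the sun black": 3 occurrences
"black black earth": 1 occurrence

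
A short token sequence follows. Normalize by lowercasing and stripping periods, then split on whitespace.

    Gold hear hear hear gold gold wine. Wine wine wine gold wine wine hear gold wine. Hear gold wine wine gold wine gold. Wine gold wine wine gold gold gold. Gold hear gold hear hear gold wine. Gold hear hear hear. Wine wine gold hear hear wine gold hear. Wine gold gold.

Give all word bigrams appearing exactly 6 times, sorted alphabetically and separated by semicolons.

gold hear; hear hear

Bigram counts meeting the condition (exactly 6 times):
  gold hear: 6
  hear hear: 6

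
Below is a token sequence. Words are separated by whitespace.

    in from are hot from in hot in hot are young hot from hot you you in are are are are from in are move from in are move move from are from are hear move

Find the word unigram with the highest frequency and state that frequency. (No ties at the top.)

"are", 10 times

Unigram frequencies (highest first):
  are: 10
  from: 7
  in: 6
  hot: 5
  move: 4
  you: 2
  … (2 more, each ≤ 1)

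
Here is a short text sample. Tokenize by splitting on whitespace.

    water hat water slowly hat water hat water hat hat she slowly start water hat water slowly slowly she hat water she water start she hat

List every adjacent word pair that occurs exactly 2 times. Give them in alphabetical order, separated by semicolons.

Bigram counts meeting the condition (exactly 2 times):
  she hat: 2
  water slowly: 2

she hat; water slowly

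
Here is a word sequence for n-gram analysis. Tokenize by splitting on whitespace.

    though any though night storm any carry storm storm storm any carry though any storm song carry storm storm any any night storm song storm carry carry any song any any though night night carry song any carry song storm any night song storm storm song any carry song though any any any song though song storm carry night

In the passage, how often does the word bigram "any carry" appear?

Scanning the 58 overlapping bigram windows for "any carry":
  position 6–7: any carry
  position 11–12: any carry
  position 37–38: any carry
  position 47–48: any carry

4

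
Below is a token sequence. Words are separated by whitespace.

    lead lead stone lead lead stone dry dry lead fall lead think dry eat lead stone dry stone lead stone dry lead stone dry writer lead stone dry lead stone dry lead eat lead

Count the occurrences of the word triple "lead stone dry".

6

Scanning the 32 overlapping trigram windows for "lead stone dry":
  position 5–7: lead stone dry
  position 15–17: lead stone dry
  position 19–21: lead stone dry
  position 22–24: lead stone dry
  position 26–28: lead stone dry
  position 29–31: lead stone dry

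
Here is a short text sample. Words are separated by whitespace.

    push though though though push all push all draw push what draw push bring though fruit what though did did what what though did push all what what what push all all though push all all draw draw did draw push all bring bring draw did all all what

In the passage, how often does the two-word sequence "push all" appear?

Scanning the 48 overlapping bigram windows for "push all":
  position 5–6: push all
  position 7–8: push all
  position 25–26: push all
  position 30–31: push all
  position 34–35: push all
  position 41–42: push all

6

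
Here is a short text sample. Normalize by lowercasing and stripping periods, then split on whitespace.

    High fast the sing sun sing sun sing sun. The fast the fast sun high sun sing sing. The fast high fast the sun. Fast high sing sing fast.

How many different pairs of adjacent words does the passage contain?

17

29 tokens → 28 bigram windows in total.
Repeated bigrams (each contributes count−1 duplicates):
  fast the: 3
  sing sun: 3
  sun sing: 3
  the fast: 3
  fast high: 2
  high fast: 2
  sing sing: 2
11 duplicate windows → 28 − 11 = 17 distinct.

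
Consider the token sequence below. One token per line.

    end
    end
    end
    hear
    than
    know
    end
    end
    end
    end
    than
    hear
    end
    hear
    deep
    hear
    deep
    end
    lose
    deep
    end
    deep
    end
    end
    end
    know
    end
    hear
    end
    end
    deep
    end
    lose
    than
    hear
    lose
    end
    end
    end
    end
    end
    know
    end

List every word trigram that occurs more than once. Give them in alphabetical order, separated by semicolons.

deep end lose; end deep end; end end end; end end know; end know end

Trigram counts meeting the condition (more than once):
  deep end lose: 2
  end deep end: 2
  end end end: 7
  end end know: 2
  end know end: 2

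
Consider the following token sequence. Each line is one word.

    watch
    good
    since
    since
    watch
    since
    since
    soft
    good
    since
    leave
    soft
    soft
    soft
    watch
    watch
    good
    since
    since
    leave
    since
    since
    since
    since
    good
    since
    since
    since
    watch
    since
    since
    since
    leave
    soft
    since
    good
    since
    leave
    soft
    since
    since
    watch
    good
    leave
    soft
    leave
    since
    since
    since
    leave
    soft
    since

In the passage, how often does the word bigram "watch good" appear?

3

Scanning the 51 overlapping bigram windows for "watch good":
  position 1–2: watch good
  position 16–17: watch good
  position 42–43: watch good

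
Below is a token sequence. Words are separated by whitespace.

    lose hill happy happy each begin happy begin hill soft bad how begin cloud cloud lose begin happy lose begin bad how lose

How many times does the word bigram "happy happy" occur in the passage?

1

Scanning the 22 overlapping bigram windows for "happy happy":
  position 3–4: happy happy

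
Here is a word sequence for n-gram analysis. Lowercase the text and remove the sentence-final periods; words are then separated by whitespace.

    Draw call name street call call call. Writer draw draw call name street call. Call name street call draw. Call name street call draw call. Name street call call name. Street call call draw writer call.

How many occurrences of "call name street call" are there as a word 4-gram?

Scanning the 33 overlapping 4-gram windows for "call name street call":
  position 2–5: call name street call
  position 11–14: call name street call
  position 15–18: call name street call
  position 20–23: call name street call
  position 25–28: call name street call
  position 29–32: call name street call

6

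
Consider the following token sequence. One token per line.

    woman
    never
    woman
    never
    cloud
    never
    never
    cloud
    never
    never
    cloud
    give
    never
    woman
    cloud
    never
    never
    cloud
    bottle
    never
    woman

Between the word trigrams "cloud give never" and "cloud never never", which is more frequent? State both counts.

"cloud never never" (3 vs 1)

"cloud give never": 1 occurrence
"cloud never never": 3 occurrences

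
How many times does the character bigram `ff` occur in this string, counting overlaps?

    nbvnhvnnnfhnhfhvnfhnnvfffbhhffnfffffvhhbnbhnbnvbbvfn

Sliding a length-2 window over the 52 characters (51 positions):
  position 23–24: ff
  position 24–25: ff
  position 29–30: ff
  position 32–33: ff
  position 33–34: ff
  position 34–35: ff
  position 35–36: ff

7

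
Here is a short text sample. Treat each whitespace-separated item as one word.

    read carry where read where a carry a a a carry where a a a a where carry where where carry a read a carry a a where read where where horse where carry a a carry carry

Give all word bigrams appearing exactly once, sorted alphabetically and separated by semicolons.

Bigram counts meeting the condition (exactly once):
  a read: 1
  carry carry: 1
  horse where: 1
  read a: 1
  read carry: 1
  where horse: 1

a read; carry carry; horse where; read a; read carry; where horse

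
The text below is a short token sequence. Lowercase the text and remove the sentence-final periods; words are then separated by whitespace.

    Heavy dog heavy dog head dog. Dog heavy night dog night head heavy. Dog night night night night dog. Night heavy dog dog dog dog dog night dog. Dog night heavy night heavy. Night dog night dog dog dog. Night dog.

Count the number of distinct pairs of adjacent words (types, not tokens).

41 tokens → 40 bigram windows in total.
Repeated bigrams (each contributes count−1 duplicates):
  dog dog: 8
  dog night: 7
  night dog: 6
  heavy dog: 4
  heavy night: 3
  night heavy: 3
  night night: 3
  dog heavy: 2
28 duplicate windows → 40 − 28 = 12 distinct.

12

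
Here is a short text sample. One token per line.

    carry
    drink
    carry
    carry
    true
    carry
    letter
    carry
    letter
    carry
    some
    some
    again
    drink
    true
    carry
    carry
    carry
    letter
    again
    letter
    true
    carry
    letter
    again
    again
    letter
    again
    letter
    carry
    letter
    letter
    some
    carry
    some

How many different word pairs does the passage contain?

35 tokens → 34 bigram windows in total.
Repeated bigrams (each contributes count−1 duplicates):
  carry letter: 5
  again letter: 3
  carry carry: 3
  letter again: 3
  letter carry: 3
  true carry: 3
  carry some: 2
15 duplicate windows → 34 − 15 = 19 distinct.

19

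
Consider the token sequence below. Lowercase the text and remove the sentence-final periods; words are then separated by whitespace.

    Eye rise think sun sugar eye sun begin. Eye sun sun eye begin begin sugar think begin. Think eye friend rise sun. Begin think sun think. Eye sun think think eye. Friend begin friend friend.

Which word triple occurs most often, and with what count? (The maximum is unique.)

Trigram frequencies (highest first):
  think eye friend: 2
  eye rise think: 1
  rise think sun: 1
  think sun sugar: 1
  sun sugar eye: 1
  sugar eye sun: 1
  … (26 more, each ≤ 1)

"think eye friend", 2 times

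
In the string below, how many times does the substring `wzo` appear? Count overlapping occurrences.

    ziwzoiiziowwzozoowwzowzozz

Sliding a length-3 window over the 26 characters (24 positions):
  position 3–5: wzo
  position 12–14: wzo
  position 19–21: wzo
  position 22–24: wzo

4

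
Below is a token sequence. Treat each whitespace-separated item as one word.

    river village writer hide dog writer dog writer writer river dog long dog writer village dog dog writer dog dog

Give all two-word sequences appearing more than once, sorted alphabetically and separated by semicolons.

Bigram counts meeting the condition (more than once):
  dog dog: 2
  dog writer: 4
  writer dog: 2

dog dog; dog writer; writer dog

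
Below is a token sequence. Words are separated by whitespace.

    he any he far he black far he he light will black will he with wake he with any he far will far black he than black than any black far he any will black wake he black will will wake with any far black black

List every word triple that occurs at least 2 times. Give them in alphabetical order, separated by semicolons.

any he far; black far he

Trigram counts meeting the condition (at least 2 times):
  any he far: 2
  black far he: 2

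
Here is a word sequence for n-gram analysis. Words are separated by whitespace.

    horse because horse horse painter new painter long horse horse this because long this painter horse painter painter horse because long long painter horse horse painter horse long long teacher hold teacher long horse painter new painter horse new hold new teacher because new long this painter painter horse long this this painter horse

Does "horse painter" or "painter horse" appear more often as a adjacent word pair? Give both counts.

"horse painter": 4 occurrences
"painter horse": 7 occurrences

"painter horse" (7 vs 4)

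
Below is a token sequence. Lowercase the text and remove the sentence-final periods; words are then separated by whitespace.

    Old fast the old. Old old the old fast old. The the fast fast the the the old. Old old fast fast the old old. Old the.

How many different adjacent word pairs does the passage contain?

9

27 tokens → 26 bigram windows in total.
Repeated bigrams (each contributes count−1 duplicates):
  old old: 6
  the old: 4
  fast the: 3
  old fast: 3
  old the: 3
  the the: 3
  fast fast: 2
17 duplicate windows → 26 − 17 = 9 distinct.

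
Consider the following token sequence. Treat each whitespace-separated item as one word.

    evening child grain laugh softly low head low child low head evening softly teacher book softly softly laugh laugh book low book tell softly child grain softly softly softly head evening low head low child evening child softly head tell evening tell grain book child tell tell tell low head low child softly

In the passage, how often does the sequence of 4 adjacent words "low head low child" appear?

3

Scanning the 50 overlapping 4-gram windows for "low head low child":
  position 6–9: low head low child
  position 32–35: low head low child
  position 49–52: low head low child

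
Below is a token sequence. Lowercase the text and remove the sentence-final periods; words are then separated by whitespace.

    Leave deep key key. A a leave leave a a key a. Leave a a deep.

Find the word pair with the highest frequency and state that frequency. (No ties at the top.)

Bigram frequencies (highest first):
  a a: 3
  key a: 2
  a leave: 2
  leave a: 2
  leave deep: 1
  deep key: 1
  … (4 more, each ≤ 1)

"a a", 3 times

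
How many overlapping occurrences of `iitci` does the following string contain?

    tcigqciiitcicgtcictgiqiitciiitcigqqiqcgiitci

Sliding a length-5 window over the 44 characters (40 positions):
  position 8–12: iitci
  position 23–27: iitci
  position 28–32: iitci
  position 40–44: iitci

4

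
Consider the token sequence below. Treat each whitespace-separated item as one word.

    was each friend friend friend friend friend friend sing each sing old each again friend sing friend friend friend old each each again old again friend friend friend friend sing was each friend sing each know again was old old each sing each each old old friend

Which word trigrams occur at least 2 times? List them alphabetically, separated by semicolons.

friend friend friend; friend friend sing; friend sing each; was each friend

Trigram counts meeting the condition (at least 2 times):
  friend friend friend: 7
  friend friend sing: 2
  friend sing each: 2
  was each friend: 2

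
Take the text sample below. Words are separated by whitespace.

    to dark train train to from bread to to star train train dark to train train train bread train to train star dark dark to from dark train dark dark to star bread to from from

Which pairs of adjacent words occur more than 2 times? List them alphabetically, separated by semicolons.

Bigram counts meeting the condition (more than 2 times):
  dark to: 3
  to from: 3
  train train: 4

dark to; to from; train train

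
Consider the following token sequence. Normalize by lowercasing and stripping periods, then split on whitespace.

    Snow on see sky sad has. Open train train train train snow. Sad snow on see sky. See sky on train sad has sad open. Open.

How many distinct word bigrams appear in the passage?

26 tokens → 25 bigram windows in total.
Repeated bigrams (each contributes count−1 duplicates):
  see sky: 3
  train train: 3
  on see: 2
  sad has: 2
  snow on: 2
7 duplicate windows → 25 − 7 = 18 distinct.

18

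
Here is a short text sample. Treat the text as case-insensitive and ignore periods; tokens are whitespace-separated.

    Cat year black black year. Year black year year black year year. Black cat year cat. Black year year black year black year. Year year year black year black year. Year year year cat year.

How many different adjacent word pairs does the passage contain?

8

35 tokens → 34 bigram windows in total.
Repeated bigrams (each contributes count−1 duplicates):
  year year: 10
  black year: 8
  year black: 8
  cat year: 3
  year cat: 2
26 duplicate windows → 34 − 26 = 8 distinct.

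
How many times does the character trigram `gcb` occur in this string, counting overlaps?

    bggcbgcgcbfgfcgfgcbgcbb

Sliding a length-3 window over the 23 characters (21 positions):
  position 3–5: gcb
  position 8–10: gcb
  position 17–19: gcb
  position 20–22: gcb

4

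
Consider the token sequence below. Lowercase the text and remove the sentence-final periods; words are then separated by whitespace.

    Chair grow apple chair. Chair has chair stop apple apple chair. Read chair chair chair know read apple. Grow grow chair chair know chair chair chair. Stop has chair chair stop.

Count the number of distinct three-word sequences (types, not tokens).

26

31 tokens → 29 trigram windows in total.
Repeated trigrams (each contributes count−1 duplicates):
  chair chair chair: 2
  chair chair know: 2
  chair chair stop: 2
3 duplicate windows → 29 − 3 = 26 distinct.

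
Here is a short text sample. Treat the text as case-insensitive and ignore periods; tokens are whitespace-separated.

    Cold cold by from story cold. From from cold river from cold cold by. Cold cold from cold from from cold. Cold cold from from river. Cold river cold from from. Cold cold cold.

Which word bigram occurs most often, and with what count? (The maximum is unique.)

"cold cold", 7 times

Bigram frequencies (highest first):
  cold cold: 7
  cold from: 5
  from cold: 5
  from from: 4
  cold by: 2
  cold river: 2
  … (7 more, each ≤ 2)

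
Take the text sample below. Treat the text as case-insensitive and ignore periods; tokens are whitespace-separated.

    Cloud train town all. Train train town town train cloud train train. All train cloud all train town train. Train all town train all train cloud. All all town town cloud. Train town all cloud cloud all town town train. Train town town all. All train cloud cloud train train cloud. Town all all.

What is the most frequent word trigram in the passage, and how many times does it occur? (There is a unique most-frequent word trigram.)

"all train cloud", 3 times

Trigram frequencies (highest first):
  all train cloud: 3
  cloud train town: 2
  train town all: 2
  train train town: 2
  train town town: 2
  town town train: 2
  … (32 more, each ≤ 2)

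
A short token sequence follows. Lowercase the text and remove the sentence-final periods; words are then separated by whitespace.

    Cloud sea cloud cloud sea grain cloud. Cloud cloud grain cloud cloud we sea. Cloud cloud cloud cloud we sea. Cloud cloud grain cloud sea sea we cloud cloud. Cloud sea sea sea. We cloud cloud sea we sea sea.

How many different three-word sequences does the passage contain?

40 tokens → 38 trigram windows in total.
Repeated trigrams (each contributes count−1 duplicates):
  cloud cloud cloud: 4
  cloud cloud sea: 3
  sea cloud cloud: 3
  cloud cloud grain: 2
  cloud cloud we: 2
  cloud grain cloud: 2
  cloud sea sea: 2
  cloud we sea: 2
  … (5 more repeated)
17 duplicate windows → 38 − 17 = 21 distinct.

21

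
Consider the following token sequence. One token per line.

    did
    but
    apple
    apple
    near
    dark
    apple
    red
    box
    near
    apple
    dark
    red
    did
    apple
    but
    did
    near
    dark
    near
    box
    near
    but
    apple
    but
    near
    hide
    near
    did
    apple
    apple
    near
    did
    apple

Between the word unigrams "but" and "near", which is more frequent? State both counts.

"near" (8 vs 4)

"but": 4 occurrences
"near": 8 occurrences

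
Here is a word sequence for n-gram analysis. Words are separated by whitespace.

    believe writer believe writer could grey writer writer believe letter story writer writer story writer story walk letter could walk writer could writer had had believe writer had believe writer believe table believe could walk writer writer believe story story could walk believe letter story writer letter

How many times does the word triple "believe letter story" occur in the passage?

2

Scanning the 45 overlapping trigram windows for "believe letter story":
  position 9–11: believe letter story
  position 43–45: believe letter story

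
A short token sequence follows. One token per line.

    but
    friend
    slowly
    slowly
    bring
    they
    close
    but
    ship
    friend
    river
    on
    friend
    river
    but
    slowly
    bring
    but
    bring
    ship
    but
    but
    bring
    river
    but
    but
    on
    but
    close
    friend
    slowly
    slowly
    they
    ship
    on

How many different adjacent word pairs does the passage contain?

35 tokens → 34 bigram windows in total.
Repeated bigrams (each contributes count−1 duplicates):
  but bring: 2
  but but: 2
  friend river: 2
  friend slowly: 2
  river but: 2
  slowly bring: 2
  slowly slowly: 2
7 duplicate windows → 34 − 7 = 27 distinct.

27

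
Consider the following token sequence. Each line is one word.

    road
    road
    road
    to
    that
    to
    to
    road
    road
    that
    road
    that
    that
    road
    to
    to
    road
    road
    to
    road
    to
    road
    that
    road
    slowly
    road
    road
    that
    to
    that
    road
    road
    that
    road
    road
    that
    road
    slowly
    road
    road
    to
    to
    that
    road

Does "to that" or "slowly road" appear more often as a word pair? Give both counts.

"to that" (3 vs 2)

"to that": 3 occurrences
"slowly road": 2 occurrences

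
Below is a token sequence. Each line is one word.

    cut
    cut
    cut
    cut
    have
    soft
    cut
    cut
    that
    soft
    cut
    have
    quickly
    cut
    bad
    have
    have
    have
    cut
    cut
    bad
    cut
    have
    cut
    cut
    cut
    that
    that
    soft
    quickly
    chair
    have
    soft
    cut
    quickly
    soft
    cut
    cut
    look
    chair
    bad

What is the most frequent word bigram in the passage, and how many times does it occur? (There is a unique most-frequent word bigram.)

Bigram frequencies (highest first):
  cut cut: 8
  soft cut: 4
  cut have: 3
  have soft: 2
  cut that: 2
  that soft: 2
  … (16 more, each ≤ 2)

"cut cut", 8 times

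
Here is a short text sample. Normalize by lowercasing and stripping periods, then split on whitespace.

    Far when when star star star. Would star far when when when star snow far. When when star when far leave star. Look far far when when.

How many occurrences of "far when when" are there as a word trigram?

Scanning the 25 overlapping trigram windows for "far when when":
  position 1–3: far when when
  position 9–11: far when when
  position 15–17: far when when
  position 25–27: far when when

4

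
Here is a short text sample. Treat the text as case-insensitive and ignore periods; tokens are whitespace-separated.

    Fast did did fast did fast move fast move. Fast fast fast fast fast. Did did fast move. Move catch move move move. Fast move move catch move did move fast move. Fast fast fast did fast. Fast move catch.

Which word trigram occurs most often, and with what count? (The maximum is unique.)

Trigram frequencies (highest first):
  fast fast fast: 4
  fast move fast: 3
  move fast move: 3
  fast did did: 2
  did did fast: 2
  fast did fast: 2
  … (16 more, each ≤ 2)

"fast fast fast", 4 times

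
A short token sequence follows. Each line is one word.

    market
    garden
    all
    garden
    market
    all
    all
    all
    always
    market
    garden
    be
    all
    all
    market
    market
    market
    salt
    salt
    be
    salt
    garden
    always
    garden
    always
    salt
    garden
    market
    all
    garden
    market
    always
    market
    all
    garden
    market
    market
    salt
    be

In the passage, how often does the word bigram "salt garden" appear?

Scanning the 38 overlapping bigram windows for "salt garden":
  position 21–22: salt garden
  position 26–27: salt garden

2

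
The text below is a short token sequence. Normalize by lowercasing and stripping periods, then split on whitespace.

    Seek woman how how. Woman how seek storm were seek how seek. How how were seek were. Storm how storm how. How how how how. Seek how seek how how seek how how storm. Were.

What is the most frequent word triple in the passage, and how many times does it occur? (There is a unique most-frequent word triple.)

"how seek how", 4 times

Trigram frequencies (highest first):
  how seek how: 4
  seek how how: 3
  how how how: 3
  seek how seek: 2
  how how seek: 2
  seek woman how: 1
  … (18 more, each ≤ 1)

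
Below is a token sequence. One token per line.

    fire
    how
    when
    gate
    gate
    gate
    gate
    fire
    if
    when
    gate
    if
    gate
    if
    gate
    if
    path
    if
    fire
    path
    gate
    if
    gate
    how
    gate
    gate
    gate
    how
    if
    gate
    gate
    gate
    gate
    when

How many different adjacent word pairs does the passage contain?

18

34 tokens → 33 bigram windows in total.
Repeated bigrams (each contributes count−1 duplicates):
  gate gate: 8
  gate if: 4
  if gate: 4
  gate how: 2
  when gate: 2
15 duplicate windows → 33 − 15 = 18 distinct.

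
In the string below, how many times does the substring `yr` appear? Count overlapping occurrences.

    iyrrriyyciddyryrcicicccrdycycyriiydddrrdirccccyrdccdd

5

Sliding a length-2 window over the 53 characters (52 positions):
  position 2–3: yr
  position 13–14: yr
  position 15–16: yr
  position 30–31: yr
  position 47–48: yr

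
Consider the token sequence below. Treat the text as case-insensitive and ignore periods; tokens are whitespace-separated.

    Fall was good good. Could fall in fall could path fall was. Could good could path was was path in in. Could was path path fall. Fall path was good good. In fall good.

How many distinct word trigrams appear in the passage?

34 tokens → 32 trigram windows in total.
Repeated trigrams (each contributes count−1 duplicates):
  was good good: 2
1 duplicate windows → 32 − 1 = 31 distinct.

31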